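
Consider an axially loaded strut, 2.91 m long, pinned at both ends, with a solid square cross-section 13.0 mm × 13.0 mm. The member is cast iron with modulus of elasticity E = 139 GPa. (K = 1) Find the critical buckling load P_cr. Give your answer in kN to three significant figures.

P_cr ≈ 0.386 kN

I = a⁴/12 = 13.0⁴/12 = 2.380×10^3 mm⁴
I = 2.380×10^3 mm⁴ = 2.380×10^-9 m⁴
Effective length L_e = K·L = 1 × 2.91 = 2.910 m
P_cr = π²EI / L_e² = π² × 139×10⁹ × 2.380×10^-9 / 2.910² = 385.6 N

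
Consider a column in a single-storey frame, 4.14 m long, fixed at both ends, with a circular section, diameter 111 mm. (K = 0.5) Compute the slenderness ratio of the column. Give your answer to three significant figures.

λ ≈ 74.6

I = πd⁴/64 = π×111⁴/64 = 7.452×10^6 mm⁴
A = 9.677×10^3 mm²;  r_min = √(I/A) = √(7.452×10^6/9.677×10^3) = 27.75 mm
L_e = K·L = 0.5 × 4.14 m = 2.070 m = 2070.0 mm
λ = L_e / r_min = 2070.0 / 27.75 = 74.6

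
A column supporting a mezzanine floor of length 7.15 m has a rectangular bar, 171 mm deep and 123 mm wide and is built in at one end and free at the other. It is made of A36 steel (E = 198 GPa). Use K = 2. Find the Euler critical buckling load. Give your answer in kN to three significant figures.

Buckling occurs about the weak axis: I_min = h·b³/12 with b = 123 mm (the shorter side).
I_min = 171×123³/12 = 2.652×10^7 mm⁴
I = 2.652×10^7 mm⁴ = 2.652×10^-5 m⁴
Effective length L_e = K·L = 2 × 7.15 = 14.30 m
P_cr = π²EI / L_e² = π² × 198×10⁹ × 2.652×10^-5 / 14.30² = 2.534×10^5 N

P_cr ≈ 253 kN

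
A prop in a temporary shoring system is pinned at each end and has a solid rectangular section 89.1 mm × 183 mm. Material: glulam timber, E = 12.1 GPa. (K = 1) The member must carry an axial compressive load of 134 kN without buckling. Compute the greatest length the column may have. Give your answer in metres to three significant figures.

L_max ≈ 3.10 m

Buckling occurs about the weak axis: I_min = h·b³/12 with b = 89.1 mm (the shorter side).
I_min = 183×89.1³/12 = 1.079×10^7 mm⁴
I = 1.079×10^-5 m⁴
At the buckling limit P_cr = P = 1.340×10^5 N
From P_cr = π²EI/(K·L)²:  L = (1/K)·√(π²EI/P_cr) = (1/1)·√(π²×1.21×10^10×1.079×10^-5/1.340×10^5)
L = 3.10 m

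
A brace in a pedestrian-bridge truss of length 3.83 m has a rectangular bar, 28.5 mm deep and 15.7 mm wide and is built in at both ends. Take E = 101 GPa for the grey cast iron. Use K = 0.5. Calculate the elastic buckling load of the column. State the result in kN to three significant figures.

Buckling occurs about the weak axis: I_min = h·b³/12 with b = 15.7 mm (the shorter side).
I_min = 28.5×15.7³/12 = 9.191×10^3 mm⁴
I = 9.191×10^3 mm⁴ = 9.191×10^-9 m⁴
Effective length L_e = K·L = 0.5 × 3.83 = 1.915 m
P_cr = π²EI / L_e² = π² × 101×10⁹ × 9.191×10^-9 / 1.915² = 2.498×10^3 N

P_cr ≈ 2.50 kN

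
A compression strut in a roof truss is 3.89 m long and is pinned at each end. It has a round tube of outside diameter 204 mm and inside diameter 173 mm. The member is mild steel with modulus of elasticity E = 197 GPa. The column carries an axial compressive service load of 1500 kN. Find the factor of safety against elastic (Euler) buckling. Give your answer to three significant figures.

d_o = 204 mm, d_i = 173 mm
I = π(d_o⁴ − d_i⁴)/64 = π(204⁴ − 173.0⁴)/64 = 4.104×10^7 mm⁴
I = 4.104×10^7 mm⁴ = 4.104×10^-5 m⁴
Effective length L_e = K·L = 1 × 3.89 = 3.890 m
P_cr = π²EI / L_e² = π² × 197×10⁹ × 4.104×10^-5 / 3.890² = 5.274×10^6 N
Factor of safety n = P_cr / P = 5273.7 / 1500 = 3.52

n ≈ 3.52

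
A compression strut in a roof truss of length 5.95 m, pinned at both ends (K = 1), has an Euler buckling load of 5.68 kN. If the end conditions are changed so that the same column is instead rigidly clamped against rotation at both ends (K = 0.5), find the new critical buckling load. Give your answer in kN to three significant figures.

P_cr ∝ 1/K², so P_cr,new = P_cr,old × (K_old/K_new)² = 5.68 × (1/0.5)²
= 5.68 × 4.000 = 22.7 kN

P_cr ≈ 22.7 kN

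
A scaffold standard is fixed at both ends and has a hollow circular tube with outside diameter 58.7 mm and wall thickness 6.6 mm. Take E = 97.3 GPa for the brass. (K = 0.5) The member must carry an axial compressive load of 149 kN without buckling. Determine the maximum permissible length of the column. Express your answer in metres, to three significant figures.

L_max ≈ 3.10 m

Inner diameter d_i = 58.7 − 2×6.6 = 45.50 mm
I = π(d_o⁴ − d_i⁴)/64 = π(58.7⁴ − 45.50⁴)/64 = 3.724×10^5 mm⁴
I = 3.724×10^-7 m⁴
At the buckling limit P_cr = P = 1.490×10^5 N
From P_cr = π²EI/(K·L)²:  L = (1/K)·√(π²EI/P_cr) = (1/0.5)·√(π²×9.73×10^10×3.724×10^-7/1.490×10^5)
L = 3.10 m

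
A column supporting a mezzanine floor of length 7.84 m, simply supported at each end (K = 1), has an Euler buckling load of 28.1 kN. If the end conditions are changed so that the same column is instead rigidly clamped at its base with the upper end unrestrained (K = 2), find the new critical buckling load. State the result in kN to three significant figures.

P_cr ∝ 1/K², so P_cr,new = P_cr,old × (K_old/K_new)² = 28.1 × (1/2)²
= 28.1 × 0.2500 = 7.02 kN

P_cr ≈ 7.02 kN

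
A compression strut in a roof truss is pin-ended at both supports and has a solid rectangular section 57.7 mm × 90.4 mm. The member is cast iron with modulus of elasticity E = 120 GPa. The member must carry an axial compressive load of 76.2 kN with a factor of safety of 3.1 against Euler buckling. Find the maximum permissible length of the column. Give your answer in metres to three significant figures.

L_max ≈ 2.69 m

Buckling occurs about the weak axis: I_min = h·b³/12 with b = 57.7 mm (the shorter side).
I_min = 90.4×57.7³/12 = 1.447×10^6 mm⁴
I = 1.447×10^-6 m⁴
Required critical load P_cr = n·P = 3.1 × 76.2 = 236.2 kN = 2.362×10^5 N
From P_cr = π²EI/(K·L)²:  L = (1/K)·√(π²EI/P_cr) = (1/1)·√(π²×1.20×10^11×1.447×10^-6/2.362×10^5)
L = 2.69 m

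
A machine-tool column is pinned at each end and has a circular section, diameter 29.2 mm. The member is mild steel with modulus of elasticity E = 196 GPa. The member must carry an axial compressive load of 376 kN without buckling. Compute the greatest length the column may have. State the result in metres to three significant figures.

L_max ≈ 0.428 m

I = πd⁴/64 = π×29.2⁴/64 = 3.569×10^4 mm⁴
I = 3.569×10^-8 m⁴
At the buckling limit P_cr = P = 3.760×10^5 N
From P_cr = π²EI/(K·L)²:  L = (1/K)·√(π²EI/P_cr) = (1/1)·√(π²×1.96×10^11×3.569×10^-8/3.760×10^5)
L = 0.428 m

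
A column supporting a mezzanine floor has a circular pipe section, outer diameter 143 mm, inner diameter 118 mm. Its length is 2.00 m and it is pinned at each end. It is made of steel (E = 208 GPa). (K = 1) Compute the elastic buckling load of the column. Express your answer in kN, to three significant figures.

P_cr ≈ 5650 kN

d_o = 143 mm, d_i = 118 mm
I = π(d_o⁴ − d_i⁴)/64 = π(143⁴ − 118.0⁴)/64 = 1.101×10^7 mm⁴
I = 1.101×10^7 mm⁴ = 1.101×10^-5 m⁴
Effective length L_e = K·L = 1 × 2.00 = 2.000 m
P_cr = π²EI / L_e² = π² × 208×10⁹ × 1.101×10^-5 / 2.000² = 5.650×10^6 N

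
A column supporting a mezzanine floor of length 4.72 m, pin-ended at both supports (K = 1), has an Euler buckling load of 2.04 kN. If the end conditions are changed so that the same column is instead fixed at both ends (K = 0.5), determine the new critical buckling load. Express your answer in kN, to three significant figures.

P_cr ∝ 1/K², so P_cr,new = P_cr,old × (K_old/K_new)² = 2.04 × (1/0.5)²
= 2.04 × 4.000 = 8.16 kN

P_cr ≈ 8.16 kN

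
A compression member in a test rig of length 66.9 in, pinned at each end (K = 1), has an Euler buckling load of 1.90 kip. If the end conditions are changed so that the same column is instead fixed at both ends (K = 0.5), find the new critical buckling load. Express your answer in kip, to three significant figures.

P_cr ∝ 1/K², so P_cr,new = P_cr,old × (K_old/K_new)² = 1.90 × (1/0.5)²
= 1.90 × 4.000 = 7.60 kip

P_cr ≈ 7.60 kip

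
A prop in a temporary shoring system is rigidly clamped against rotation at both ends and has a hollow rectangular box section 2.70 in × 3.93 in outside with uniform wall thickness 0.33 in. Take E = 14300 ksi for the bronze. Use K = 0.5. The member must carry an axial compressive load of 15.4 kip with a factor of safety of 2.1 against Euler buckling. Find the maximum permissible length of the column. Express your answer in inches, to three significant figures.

L_max ≈ 269 in

Inner dimensions: h_i = 3.93 − 2×0.33 = 3.270 in, b_i = 2.70 − 2×0.33 = 2.040 in
Weak-axis I_min = (h_o·b_o³ − h_i·b_i³)/12 with b_o = 2.70, b_i = 2.040 in (shorter outer/inner sides).
I_min = (3.93×2.70³ − 3.270×2.040³)/12 = 4.133 in⁴
Required critical load P_cr = n·P = 2.1 × 15.4 = 32.34 kip = 3.234×10^4 lb
From P_cr = π²EI/(K·L)²:  L = (1/K)·√(π²EI/P_cr) = (1/0.5)·√(π²×1.43×10^7×4.133/3.234×10^4)
L = 269 in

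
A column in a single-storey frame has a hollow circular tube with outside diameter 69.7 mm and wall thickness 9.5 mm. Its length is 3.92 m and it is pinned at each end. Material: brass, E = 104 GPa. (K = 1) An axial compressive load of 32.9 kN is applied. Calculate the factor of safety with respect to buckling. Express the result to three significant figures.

Inner diameter d_i = 69.7 − 2×9.5 = 50.70 mm
I = π(d_o⁴ − d_i⁴)/64 = π(69.7⁴ − 50.70⁴)/64 = 8.342×10^5 mm⁴
I = 8.342×10^5 mm⁴ = 8.342×10^-7 m⁴
Effective length L_e = K·L = 1 × 3.92 = 3.920 m
P_cr = π²EI / L_e² = π² × 104×10⁹ × 8.342×10^-7 / 3.920² = 5.572×10^4 N
Factor of safety n = P_cr / P = 55.721 / 32.9 = 1.69

n ≈ 1.69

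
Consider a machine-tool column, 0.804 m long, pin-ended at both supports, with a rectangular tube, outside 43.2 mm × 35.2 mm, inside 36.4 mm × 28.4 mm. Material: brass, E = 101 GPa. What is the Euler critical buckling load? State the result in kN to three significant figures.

Weak-axis I_min = (h_o·b_o³ − h_i·b_i³)/12 with b_o = 35.2, b_i = 28.40 mm (shorter outer/inner sides).
I_min = (43.2×35.2³ − 36.40×28.40³)/12 = 8.753×10^4 mm⁴
I = 8.753×10^4 mm⁴ = 8.753×10^-8 m⁴
Effective length L_e = K·L = 1 × 0.804 = 0.8040 m
P_cr = π²EI / L_e² = π² × 101×10⁹ × 8.753×10^-8 / 0.8040² = 1.350×10^5 N

P_cr ≈ 135 kN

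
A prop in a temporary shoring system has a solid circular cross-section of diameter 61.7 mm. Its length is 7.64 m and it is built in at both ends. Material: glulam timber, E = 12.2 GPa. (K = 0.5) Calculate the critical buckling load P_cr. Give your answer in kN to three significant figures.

P_cr ≈ 5.87 kN

I = πd⁴/64 = π×61.7⁴/64 = 7.114×10^5 mm⁴
I = 7.114×10^5 mm⁴ = 7.114×10^-7 m⁴
Effective length L_e = K·L = 0.5 × 7.64 = 3.820 m
P_cr = π²EI / L_e² = π² × 12.2×10⁹ × 7.114×10^-7 / 3.820² = 5.870×10^3 N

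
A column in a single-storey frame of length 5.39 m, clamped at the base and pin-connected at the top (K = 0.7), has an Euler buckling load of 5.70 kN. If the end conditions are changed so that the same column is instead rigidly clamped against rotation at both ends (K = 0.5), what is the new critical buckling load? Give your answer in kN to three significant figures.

P_cr ≈ 11.2 kN

P_cr ∝ 1/K², so P_cr,new = P_cr,old × (K_old/K_new)² = 5.70 × (0.7/0.5)²
= 5.70 × 1.960 = 11.2 kN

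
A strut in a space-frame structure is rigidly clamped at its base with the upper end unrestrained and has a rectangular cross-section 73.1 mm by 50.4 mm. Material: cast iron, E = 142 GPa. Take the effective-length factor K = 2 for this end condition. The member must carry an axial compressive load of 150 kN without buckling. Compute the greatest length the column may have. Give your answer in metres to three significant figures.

L_max ≈ 1.35 m

Buckling occurs about the weak axis: I_min = h·b³/12 with b = 50.4 mm (the shorter side).
I_min = 73.1×50.4³/12 = 7.799×10^5 mm⁴
I = 7.799×10^-7 m⁴
At the buckling limit P_cr = P = 1.500×10^5 N
From P_cr = π²EI/(K·L)²:  L = (1/K)·√(π²EI/P_cr) = (1/2)·√(π²×1.42×10^11×7.799×10^-7/1.500×10^5)
L = 1.35 m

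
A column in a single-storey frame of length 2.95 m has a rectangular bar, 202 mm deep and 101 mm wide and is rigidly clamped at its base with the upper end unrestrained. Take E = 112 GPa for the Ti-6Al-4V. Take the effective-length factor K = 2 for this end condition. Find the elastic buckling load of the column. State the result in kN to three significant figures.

Buckling occurs about the weak axis: I_min = h·b³/12 with b = 101 mm (the shorter side).
I_min = 202×101³/12 = 1.734×10^7 mm⁴
I = 1.734×10^7 mm⁴ = 1.734×10^-5 m⁴
Effective length L_e = K·L = 2 × 2.95 = 5.900 m
P_cr = π²EI / L_e² = π² × 112×10⁹ × 1.734×10^-5 / 5.900² = 5.507×10^5 N

P_cr ≈ 551 kN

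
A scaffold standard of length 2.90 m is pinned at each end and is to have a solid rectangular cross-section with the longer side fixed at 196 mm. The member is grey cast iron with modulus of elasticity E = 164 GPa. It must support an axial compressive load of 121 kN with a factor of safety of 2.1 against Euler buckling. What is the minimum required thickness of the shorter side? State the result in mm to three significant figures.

Required P_cr = n·P = 2.1 × 121 = 254.1 kN
L_e = K·L = 1 × 2.90 = 2.900 m
Required I = P_cr·L_e²/(π²E) = 2.541×10^5 × 2.900² / (π² × 1.64×10^11) = 1.320×10^-6 m⁴
I_req = 1.320×10^6 mm⁴
Rectangle, weak axis: I_min = h·b³/12 with h = 196 mm fixed  ⇒  b = (12I/h)^(1/3) = 43.2 mm

b ≈ 43.2 mm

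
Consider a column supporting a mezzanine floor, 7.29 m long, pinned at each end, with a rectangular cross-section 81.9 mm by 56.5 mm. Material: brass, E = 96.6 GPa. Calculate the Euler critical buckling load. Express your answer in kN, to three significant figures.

Buckling occurs about the weak axis: I_min = h·b³/12 with b = 56.5 mm (the shorter side).
I_min = 81.9×56.5³/12 = 1.231×10^6 mm⁴
I = 1.231×10^6 mm⁴ = 1.231×10^-6 m⁴
Effective length L_e = K·L = 1 × 7.29 = 7.290 m
P_cr = π²EI / L_e² = π² × 96.6×10⁹ × 1.231×10^-6 / 7.290² = 2.208×10^4 N

P_cr ≈ 22.1 kN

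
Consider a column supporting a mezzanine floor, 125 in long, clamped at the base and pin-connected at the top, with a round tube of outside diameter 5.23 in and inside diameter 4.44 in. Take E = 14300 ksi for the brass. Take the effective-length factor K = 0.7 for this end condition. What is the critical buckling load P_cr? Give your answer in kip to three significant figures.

P_cr ≈ 325 kip

d_o = 5.23 in, d_i = 4.44 in
I = π(d_o⁴ − d_i⁴)/64 = π(5.23⁴ − 4.440⁴)/64 = 17.65 in⁴
Effective length L_e = K·L = 0.7 × 125 = 87.50 in
P_cr = π²EI / L_e² = π² × 14300×10³ × 17.65 / 87.50² = 3.254×10^5 lb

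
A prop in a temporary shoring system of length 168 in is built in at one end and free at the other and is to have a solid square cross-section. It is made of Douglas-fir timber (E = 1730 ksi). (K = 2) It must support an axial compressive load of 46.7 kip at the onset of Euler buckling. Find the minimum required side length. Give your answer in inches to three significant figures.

a ≈ 7.80 in

L_e = K·L = 2 × 168 = 336.0 in
Required I = P_cr·L_e²/(π²E) = 4.670×10^4 × 336.0² / (π² × 1.73×10^6) = 308.8 in⁴
Solid square: I = a⁴/12  ⇒  a = (12I)^(1/4) = (12×308.8)^(1/4) = 7.80 in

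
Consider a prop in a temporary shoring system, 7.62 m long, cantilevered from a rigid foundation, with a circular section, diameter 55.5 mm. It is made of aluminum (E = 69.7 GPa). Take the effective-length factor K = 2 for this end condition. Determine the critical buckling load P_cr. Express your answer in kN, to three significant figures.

I = πd⁴/64 = π×55.5⁴/64 = 4.657×10^5 mm⁴
I = 4.657×10^5 mm⁴ = 4.657×10^-7 m⁴
Effective length L_e = K·L = 2 × 7.62 = 15.24 m
P_cr = π²EI / L_e² = π² × 69.7×10⁹ × 4.657×10^-7 / 15.24² = 1.379×10^3 N

P_cr ≈ 1.38 kN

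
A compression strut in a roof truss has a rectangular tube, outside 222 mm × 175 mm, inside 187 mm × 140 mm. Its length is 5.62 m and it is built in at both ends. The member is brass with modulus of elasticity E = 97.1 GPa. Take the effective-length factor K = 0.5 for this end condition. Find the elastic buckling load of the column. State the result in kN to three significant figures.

Weak-axis I_min = (h_o·b_o³ − h_i·b_i³)/12 with b_o = 175, b_i = 140.0 mm (shorter outer/inner sides).
I_min = (222×175³ − 187.0×140.0³)/12 = 5.639×10^7 mm⁴
I = 5.639×10^7 mm⁴ = 5.639×10^-5 m⁴
Effective length L_e = K·L = 0.5 × 5.62 = 2.810 m
P_cr = π²EI / L_e² = π² × 97.1×10⁹ × 5.639×10^-5 / 2.810² = 6.844×10^6 N

P_cr ≈ 6840 kN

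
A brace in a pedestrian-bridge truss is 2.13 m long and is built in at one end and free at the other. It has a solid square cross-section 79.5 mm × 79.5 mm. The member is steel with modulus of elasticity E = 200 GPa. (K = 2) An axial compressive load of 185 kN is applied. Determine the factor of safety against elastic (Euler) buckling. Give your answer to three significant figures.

n ≈ 1.96

I = a⁴/12 = 79.5⁴/12 = 3.329×10^6 mm⁴
I = 3.329×10^6 mm⁴ = 3.329×10^-6 m⁴
Effective length L_e = K·L = 2 × 2.13 = 4.260 m
P_cr = π²EI / L_e² = π² × 200×10⁹ × 3.329×10^-6 / 4.260² = 3.621×10^5 N
Factor of safety n = P_cr / P = 362.07 / 185 = 1.96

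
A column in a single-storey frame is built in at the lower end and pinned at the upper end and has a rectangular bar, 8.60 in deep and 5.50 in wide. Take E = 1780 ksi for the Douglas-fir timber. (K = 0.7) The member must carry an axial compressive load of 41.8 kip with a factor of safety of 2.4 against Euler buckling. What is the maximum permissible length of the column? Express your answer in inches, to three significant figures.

Buckling occurs about the weak axis: I_min = h·b³/12 with b = 5.50 in (the shorter side).
I_min = 8.60×5.50³/12 = 119.2 in⁴
Required critical load P_cr = n·P = 2.4 × 41.8 = 100.3 kip = 1.003×10^5 lb
From P_cr = π²EI/(K·L)²:  L = (1/K)·√(π²EI/P_cr) = (1/0.7)·√(π²×1.78×10^6×119.2/1.003×10^5)
L = 206 in

L_max ≈ 206 in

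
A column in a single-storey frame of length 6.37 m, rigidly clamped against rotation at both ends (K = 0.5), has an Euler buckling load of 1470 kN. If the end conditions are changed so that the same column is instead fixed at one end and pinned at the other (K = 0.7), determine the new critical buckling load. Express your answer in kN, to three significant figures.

P_cr ∝ 1/K², so P_cr,new = P_cr,old × (K_old/K_new)² = 1470 × (0.5/0.7)²
= 1470 × 0.5102 = 750 kN

P_cr ≈ 750 kN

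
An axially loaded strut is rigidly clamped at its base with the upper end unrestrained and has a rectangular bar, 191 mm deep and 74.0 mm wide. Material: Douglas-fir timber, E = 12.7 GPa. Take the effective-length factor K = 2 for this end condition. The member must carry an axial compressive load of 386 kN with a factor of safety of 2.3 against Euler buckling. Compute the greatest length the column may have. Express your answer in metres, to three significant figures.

L_max ≈ 0.477 m

Buckling occurs about the weak axis: I_min = h·b³/12 with b = 74.0 mm (the shorter side).
I_min = 191×74.0³/12 = 6.450×10^6 mm⁴
I = 6.450×10^-6 m⁴
Required critical load P_cr = n·P = 2.3 × 386 = 887.8 kN = 8.878×10^5 N
From P_cr = π²EI/(K·L)²:  L = (1/K)·√(π²EI/P_cr) = (1/2)·√(π²×1.27×10^10×6.450×10^-6/8.878×10^5)
L = 0.477 m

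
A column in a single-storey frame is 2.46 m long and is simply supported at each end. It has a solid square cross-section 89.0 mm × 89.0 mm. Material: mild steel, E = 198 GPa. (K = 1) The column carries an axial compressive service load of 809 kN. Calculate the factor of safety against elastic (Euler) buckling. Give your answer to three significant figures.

n ≈ 2.09

I = a⁴/12 = 89.0⁴/12 = 5.229×10^6 mm⁴
I = 5.229×10^6 mm⁴ = 5.229×10^-6 m⁴
Effective length L_e = K·L = 1 × 2.46 = 2.460 m
P_cr = π²EI / L_e² = π² × 198×10⁹ × 5.229×10^-6 / 2.460² = 1.688×10^6 N
Factor of safety n = P_cr / P = 1688.4 / 809 = 2.09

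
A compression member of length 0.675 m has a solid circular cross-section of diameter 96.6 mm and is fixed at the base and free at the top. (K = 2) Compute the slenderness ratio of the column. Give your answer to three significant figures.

For a solid circle r = d/4 = 96.6/4 = 24.15 mm
L_e = K·L = 2 × 0.675 m = 1.350 m = 1350.0 mm
λ = L_e / r_min = 1350.0 / 24.15 = 55.9

λ ≈ 55.9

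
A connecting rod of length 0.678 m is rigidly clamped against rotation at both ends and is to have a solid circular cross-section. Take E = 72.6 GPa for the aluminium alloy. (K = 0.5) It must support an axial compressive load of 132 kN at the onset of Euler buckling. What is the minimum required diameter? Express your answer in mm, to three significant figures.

d ≈ 25.6 mm

L_e = K·L = 0.5 × 0.678 = 0.3390 m
Required I = P_cr·L_e²/(π²E) = 1.320×10^5 × 0.3390² / (π² × 7.26×10^10) = 2.117×10^-8 m⁴
I_req = 2.117×10^4 mm⁴
Solid circle: I = πd⁴/64  ⇒  d = (64I/π)^(1/4) = (64×2.117×10^4/π)^(1/4) = 25.6 mm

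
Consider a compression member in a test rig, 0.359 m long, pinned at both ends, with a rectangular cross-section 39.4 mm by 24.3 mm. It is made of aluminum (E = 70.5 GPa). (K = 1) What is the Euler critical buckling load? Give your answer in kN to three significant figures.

P_cr ≈ 254 kN

Buckling occurs about the weak axis: I_min = h·b³/12 with b = 24.3 mm (the shorter side).
I_min = 39.4×24.3³/12 = 4.711×10^4 mm⁴
I = 4.711×10^4 mm⁴ = 4.711×10^-8 m⁴
Effective length L_e = K·L = 1 × 0.359 = 0.3590 m
P_cr = π²EI / L_e² = π² × 70.5×10⁹ × 4.711×10^-8 / 0.3590² = 2.544×10^5 N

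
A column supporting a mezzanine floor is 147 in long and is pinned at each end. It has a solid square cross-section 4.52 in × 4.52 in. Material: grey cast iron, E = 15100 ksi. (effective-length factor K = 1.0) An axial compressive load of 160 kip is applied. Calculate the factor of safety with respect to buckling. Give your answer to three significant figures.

I = a⁴/12 = 4.52⁴/12 = 34.78 in⁴
Effective length L_e = K·L = 1 × 147 = 147.0 in
P_cr = π²EI / L_e² = π² × 15100×10³ × 34.78 / 147.0² = 2.399×10^5 lb
Factor of safety n = P_cr / P = 239.89 / 160 = 1.50

n ≈ 1.50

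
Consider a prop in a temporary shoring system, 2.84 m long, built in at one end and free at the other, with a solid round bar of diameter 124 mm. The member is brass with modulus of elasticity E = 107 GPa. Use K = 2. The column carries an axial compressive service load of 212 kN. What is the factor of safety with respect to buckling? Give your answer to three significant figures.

n ≈ 1.79

I = πd⁴/64 = π×124⁴/64 = 1.161×10^7 mm⁴
I = 1.161×10^7 mm⁴ = 1.161×10^-5 m⁴
Effective length L_e = K·L = 2 × 2.84 = 5.680 m
P_cr = π²EI / L_e² = π² × 107×10⁹ × 1.161×10^-5 / 5.680² = 3.799×10^5 N
Factor of safety n = P_cr / P = 379.88 / 212 = 1.79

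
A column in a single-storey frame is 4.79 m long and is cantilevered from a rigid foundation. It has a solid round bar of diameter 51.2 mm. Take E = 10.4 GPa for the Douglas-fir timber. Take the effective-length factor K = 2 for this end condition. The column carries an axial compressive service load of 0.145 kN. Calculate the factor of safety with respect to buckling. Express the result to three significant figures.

n ≈ 2.60

I = πd⁴/64 = π×51.2⁴/64 = 3.373×10^5 mm⁴
I = 3.373×10^5 mm⁴ = 3.373×10^-7 m⁴
Effective length L_e = K·L = 2 × 4.79 = 9.580 m
P_cr = π²EI / L_e² = π² × 10.4×10⁹ × 3.373×10^-7 / 9.580² = 377.3 N
Factor of safety n = P_cr / P = 0.37727 / 0.145 = 2.60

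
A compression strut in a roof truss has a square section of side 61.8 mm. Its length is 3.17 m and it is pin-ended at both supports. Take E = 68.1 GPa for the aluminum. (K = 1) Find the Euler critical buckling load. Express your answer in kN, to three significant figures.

I = a⁴/12 = 61.8⁴/12 = 1.216×10^6 mm⁴
I = 1.216×10^6 mm⁴ = 1.216×10^-6 m⁴
Effective length L_e = K·L = 1 × 3.17 = 3.170 m
P_cr = π²EI / L_e² = π² × 68.1×10⁹ × 1.216×10^-6 / 3.170² = 8.130×10^4 N

P_cr ≈ 81.3 kN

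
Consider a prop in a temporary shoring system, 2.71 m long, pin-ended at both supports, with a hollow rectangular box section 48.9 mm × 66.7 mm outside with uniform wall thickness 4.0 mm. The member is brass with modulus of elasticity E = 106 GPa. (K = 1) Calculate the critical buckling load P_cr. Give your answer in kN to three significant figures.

P_cr ≈ 44.9 kN

Inner dimensions: h_i = 66.7 − 2×4.0 = 58.70 mm, b_i = 48.9 − 2×4.0 = 40.90 mm
Weak-axis I_min = (h_o·b_o³ − h_i·b_i³)/12 with b_o = 48.9, b_i = 40.90 mm (shorter outer/inner sides).
I_min = (66.7×48.9³ − 58.70×40.90³)/12 = 3.153×10^5 mm⁴
I = 3.153×10^5 mm⁴ = 3.153×10^-7 m⁴
Effective length L_e = K·L = 1 × 2.71 = 2.710 m
P_cr = π²EI / L_e² = π² × 106×10⁹ × 3.153×10^-7 / 2.710² = 4.491×10^4 N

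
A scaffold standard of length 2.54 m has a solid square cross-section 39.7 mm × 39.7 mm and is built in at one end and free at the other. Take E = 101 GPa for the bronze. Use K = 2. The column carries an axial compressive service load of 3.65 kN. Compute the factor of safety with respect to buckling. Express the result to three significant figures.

I = a⁴/12 = 39.7⁴/12 = 2.070×10^5 mm⁴
I = 2.070×10^5 mm⁴ = 2.070×10^-7 m⁴
Effective length L_e = K·L = 2 × 2.54 = 5.080 m
P_cr = π²EI / L_e² = π² × 101×10⁹ × 2.070×10^-7 / 5.080² = 7.996×10^3 N
Factor of safety n = P_cr / P = 7.9960 / 3.65 = 2.19

n ≈ 2.19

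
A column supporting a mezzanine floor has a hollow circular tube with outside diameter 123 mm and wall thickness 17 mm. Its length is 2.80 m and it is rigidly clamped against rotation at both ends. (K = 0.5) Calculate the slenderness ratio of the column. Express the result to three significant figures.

Inner diameter d_i = 123 − 2×17 = 89.00 mm
I = π(d_o⁴ − d_i⁴)/64 = π(123⁴ − 89.00⁴)/64 = 8.156×10^6 mm⁴
A = 5.661×10^3 mm²;  r_min = √(I/A) = √(8.156×10^6/5.661×10^3) = 37.96 mm
L_e = K·L = 0.5 × 2.80 m = 1.400 m = 1400.0 mm
λ = L_e / r_min = 1400.0 / 37.96 = 36.9

λ ≈ 36.9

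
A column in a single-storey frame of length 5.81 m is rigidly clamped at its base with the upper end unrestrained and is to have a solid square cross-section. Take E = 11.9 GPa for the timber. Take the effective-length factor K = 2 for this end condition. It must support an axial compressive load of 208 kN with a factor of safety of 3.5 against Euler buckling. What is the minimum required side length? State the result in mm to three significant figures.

Required P_cr = n·P = 3.5 × 208 = 728.0 kN
L_e = K·L = 2 × 5.81 = 11.62 m
Required I = P_cr·L_e²/(π²E) = 7.280×10^5 × 11.62² / (π² × 1.19×10^10) = 8.369×10^-4 m⁴
I_req = 8.369×10^8 mm⁴
Solid square: I = a⁴/12  ⇒  a = (12I)^(1/4) = (12×8.369×10^8)^(1/4) = 317 mm

a ≈ 317 mm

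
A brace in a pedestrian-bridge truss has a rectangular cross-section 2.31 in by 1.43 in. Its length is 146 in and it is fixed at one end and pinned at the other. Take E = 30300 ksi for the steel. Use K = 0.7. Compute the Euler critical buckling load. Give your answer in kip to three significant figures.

Buckling occurs about the weak axis: I_min = h·b³/12 with b = 1.43 in (the shorter side).
I_min = 2.31×1.43³/12 = 0.5629 in⁴
Effective length L_e = K·L = 0.7 × 146 = 102.2 in
P_cr = π²EI / L_e² = π² × 30300×10³ × 0.5629 / 102.2² = 1.612×10^4 lb

P_cr ≈ 16.1 kip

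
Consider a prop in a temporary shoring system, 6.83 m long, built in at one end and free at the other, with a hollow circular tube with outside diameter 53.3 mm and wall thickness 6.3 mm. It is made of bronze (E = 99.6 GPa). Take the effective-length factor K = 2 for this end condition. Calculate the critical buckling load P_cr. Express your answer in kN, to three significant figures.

P_cr ≈ 1.38 kN

Inner diameter d_i = 53.3 − 2×6.3 = 40.70 mm
I = π(d_o⁴ − d_i⁴)/64 = π(53.3⁴ − 40.70⁴)/64 = 2.615×10^5 mm⁴
I = 2.615×10^5 mm⁴ = 2.615×10^-7 m⁴
Effective length L_e = K·L = 2 × 6.83 = 13.66 m
P_cr = π²EI / L_e² = π² × 99.6×10⁹ × 2.615×10^-7 / 13.66² = 1.377×10^3 N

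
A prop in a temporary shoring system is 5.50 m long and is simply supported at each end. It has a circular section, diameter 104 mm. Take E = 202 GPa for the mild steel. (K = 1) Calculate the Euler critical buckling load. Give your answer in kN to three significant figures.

P_cr ≈ 378 kN

I = πd⁴/64 = π×104⁴/64 = 5.743×10^6 mm⁴
I = 5.743×10^6 mm⁴ = 5.743×10^-6 m⁴
Effective length L_e = K·L = 1 × 5.50 = 5.500 m
P_cr = π²EI / L_e² = π² × 202×10⁹ × 5.743×10^-6 / 5.500² = 3.785×10^5 N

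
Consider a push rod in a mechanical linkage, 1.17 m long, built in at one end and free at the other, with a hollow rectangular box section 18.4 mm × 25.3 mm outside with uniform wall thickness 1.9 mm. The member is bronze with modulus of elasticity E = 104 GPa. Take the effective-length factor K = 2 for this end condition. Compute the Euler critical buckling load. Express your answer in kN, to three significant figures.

Inner dimensions: h_i = 25.3 − 2×1.9 = 21.50 mm, b_i = 18.4 − 2×1.9 = 14.60 mm
Weak-axis I_min = (h_o·b_o³ − h_i·b_i³)/12 with b_o = 18.4, b_i = 14.60 mm (shorter outer/inner sides).
I_min = (25.3×18.4³ − 21.50×14.60³)/12 = 7.558×10^3 mm⁴
I = 7.558×10^3 mm⁴ = 7.558×10^-9 m⁴
Effective length L_e = K·L = 2 × 1.17 = 2.340 m
P_cr = π²EI / L_e² = π² × 104×10⁹ × 7.558×10^-9 / 2.340² = 1.417×10^3 N

P_cr ≈ 1.42 kN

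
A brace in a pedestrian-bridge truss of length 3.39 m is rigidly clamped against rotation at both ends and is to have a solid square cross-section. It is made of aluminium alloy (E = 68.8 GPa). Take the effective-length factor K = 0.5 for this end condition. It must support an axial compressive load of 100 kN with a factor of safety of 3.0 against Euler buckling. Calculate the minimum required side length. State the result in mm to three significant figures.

a ≈ 62.5 mm

Required P_cr = n·P = 3.0 × 100 = 300.0 kN
L_e = K·L = 0.5 × 3.39 = 1.695 m
Required I = P_cr·L_e²/(π²E) = 3.000×10^5 × 1.695² / (π² × 6.88×10^10) = 1.269×10^-6 m⁴
I_req = 1.269×10^6 mm⁴
Solid square: I = a⁴/12  ⇒  a = (12I)^(1/4) = (12×1.269×10^6)^(1/4) = 62.5 mm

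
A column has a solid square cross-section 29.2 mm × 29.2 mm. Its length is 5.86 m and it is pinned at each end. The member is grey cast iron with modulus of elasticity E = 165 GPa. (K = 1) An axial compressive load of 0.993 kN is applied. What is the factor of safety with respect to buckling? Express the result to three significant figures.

n ≈ 2.89

I = a⁴/12 = 29.2⁴/12 = 6.058×10^4 mm⁴
I = 6.058×10^4 mm⁴ = 6.058×10^-8 m⁴
Effective length L_e = K·L = 1 × 5.86 = 5.860 m
P_cr = π²EI / L_e² = π² × 165×10⁹ × 6.058×10^-8 / 5.860² = 2.873×10^3 N
Factor of safety n = P_cr / P = 2.8730 / 0.993 = 2.89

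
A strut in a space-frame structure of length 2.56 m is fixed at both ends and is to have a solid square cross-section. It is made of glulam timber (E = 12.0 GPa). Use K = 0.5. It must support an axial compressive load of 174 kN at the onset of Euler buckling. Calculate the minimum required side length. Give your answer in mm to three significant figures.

a ≈ 73.3 mm

L_e = K·L = 0.5 × 2.56 = 1.280 m
Required I = P_cr·L_e²/(π²E) = 1.740×10^5 × 1.280² / (π² × 1.20×10^10) = 2.407×10^-6 m⁴
I_req = 2.407×10^6 mm⁴
Solid square: I = a⁴/12  ⇒  a = (12I)^(1/4) = (12×2.407×10^6)^(1/4) = 73.3 mm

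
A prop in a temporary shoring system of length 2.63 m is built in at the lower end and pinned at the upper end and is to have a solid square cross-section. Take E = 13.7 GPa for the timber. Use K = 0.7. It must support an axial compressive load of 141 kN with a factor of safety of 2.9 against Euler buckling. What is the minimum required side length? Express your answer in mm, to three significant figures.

Required P_cr = n·P = 2.9 × 141 = 408.9 kN
L_e = K·L = 0.7 × 2.63 = 1.841 m
Required I = P_cr·L_e²/(π²E) = 4.089×10^5 × 1.841² / (π² × 1.37×10^10) = 1.025×10^-5 m⁴
I_req = 1.025×10^7 mm⁴
Solid square: I = a⁴/12  ⇒  a = (12I)^(1/4) = (12×1.025×10^7)^(1/4) = 105 mm

a ≈ 105 mm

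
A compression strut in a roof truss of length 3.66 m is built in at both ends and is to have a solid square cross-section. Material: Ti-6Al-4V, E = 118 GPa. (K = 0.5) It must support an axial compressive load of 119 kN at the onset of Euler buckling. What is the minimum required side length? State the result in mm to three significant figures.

a ≈ 45.0 mm

L_e = K·L = 0.5 × 3.66 = 1.830 m
Required I = P_cr·L_e²/(π²E) = 1.190×10^5 × 1.830² / (π² × 1.18×10^11) = 3.422×10^-7 m⁴
I_req = 3.422×10^5 mm⁴
Solid square: I = a⁴/12  ⇒  a = (12I)^(1/4) = (12×3.422×10^5)^(1/4) = 45.0 mm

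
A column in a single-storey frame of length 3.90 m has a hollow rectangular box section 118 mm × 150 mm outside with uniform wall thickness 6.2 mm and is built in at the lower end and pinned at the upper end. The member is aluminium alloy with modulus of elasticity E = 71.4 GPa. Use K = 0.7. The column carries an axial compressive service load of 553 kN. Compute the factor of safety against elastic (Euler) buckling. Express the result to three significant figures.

n ≈ 1.20

Inner dimensions: h_i = 150 − 2×6.2 = 137.6 mm, b_i = 118 − 2×6.2 = 105.6 mm
Weak-axis I_min = (h_o·b_o³ − h_i·b_i³)/12 with b_o = 118, b_i = 105.6 mm (shorter outer/inner sides).
I_min = (150×118³ − 137.6×105.6³)/12 = 7.035×10^6 mm⁴
I = 7.035×10^6 mm⁴ = 7.035×10^-6 m⁴
Effective length L_e = K·L = 0.7 × 3.90 = 2.730 m
P_cr = π²EI / L_e² = π² × 71.4×10⁹ × 7.035×10^-6 / 2.730² = 6.652×10^5 N
Factor of safety n = P_cr / P = 665.17 / 553 = 1.20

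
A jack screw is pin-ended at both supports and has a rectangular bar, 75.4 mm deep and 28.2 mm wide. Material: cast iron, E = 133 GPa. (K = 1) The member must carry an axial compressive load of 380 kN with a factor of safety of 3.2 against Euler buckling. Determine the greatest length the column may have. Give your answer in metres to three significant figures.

Buckling occurs about the weak axis: I_min = h·b³/12 with b = 28.2 mm (the shorter side).
I_min = 75.4×28.2³/12 = 1.409×10^5 mm⁴
I = 1.409×10^-7 m⁴
Required critical load P_cr = n·P = 3.2 × 380 = 1216 kN = 1.216×10^6 N
From P_cr = π²EI/(K·L)²:  L = (1/K)·√(π²EI/P_cr) = (1/1)·√(π²×1.33×10^11×1.409×10^-7/1.216×10^6)
L = 0.390 m

L_max ≈ 0.390 m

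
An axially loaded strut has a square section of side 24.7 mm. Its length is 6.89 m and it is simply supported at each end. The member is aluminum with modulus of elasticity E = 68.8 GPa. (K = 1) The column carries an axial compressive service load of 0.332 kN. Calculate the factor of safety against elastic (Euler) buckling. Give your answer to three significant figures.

I = a⁴/12 = 24.7⁴/12 = 3.102×10^4 mm⁴
I = 3.102×10^4 mm⁴ = 3.102×10^-8 m⁴
Effective length L_e = K·L = 1 × 6.89 = 6.890 m
P_cr = π²EI / L_e² = π² × 68.8×10⁹ × 3.102×10^-8 / 6.890² = 443.7 N
Factor of safety n = P_cr / P = 0.44367 / 0.332 = 1.34

n ≈ 1.34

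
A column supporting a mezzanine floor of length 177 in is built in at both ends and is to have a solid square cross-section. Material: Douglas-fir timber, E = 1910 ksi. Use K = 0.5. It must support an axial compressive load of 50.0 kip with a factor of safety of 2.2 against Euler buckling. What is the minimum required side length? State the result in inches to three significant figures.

a ≈ 4.84 in

Required P_cr = n·P = 2.2 × 50.0 = 110.0 kip
L_e = K·L = 0.5 × 177 = 88.50 in
Required I = P_cr·L_e²/(π²E) = 1.100×10^5 × 88.50² / (π² × 1.91×10^6) = 45.70 in⁴
Solid square: I = a⁴/12  ⇒  a = (12I)^(1/4) = (12×45.70)^(1/4) = 4.84 in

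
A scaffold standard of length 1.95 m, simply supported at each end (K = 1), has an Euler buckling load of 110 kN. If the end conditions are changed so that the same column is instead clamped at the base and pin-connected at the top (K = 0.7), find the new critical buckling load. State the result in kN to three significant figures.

P_cr ∝ 1/K², so P_cr,new = P_cr,old × (K_old/K_new)² = 110 × (1/0.7)²
= 110 × 2.041 = 224 kN

P_cr ≈ 224 kN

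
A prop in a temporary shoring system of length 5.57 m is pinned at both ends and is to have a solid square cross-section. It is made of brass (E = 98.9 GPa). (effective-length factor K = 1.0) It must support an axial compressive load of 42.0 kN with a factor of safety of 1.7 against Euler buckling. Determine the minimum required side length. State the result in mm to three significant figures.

Required P_cr = n·P = 1.7 × 42.0 = 71.40 kN
L_e = K·L = 1 × 5.57 = 5.570 m
Required I = P_cr·L_e²/(π²E) = 7.140×10^4 × 5.570² / (π² × 9.89×10^10) = 2.269×10^-6 m⁴
I_req = 2.269×10^6 mm⁴
Solid square: I = a⁴/12  ⇒  a = (12I)^(1/4) = (12×2.269×10^6)^(1/4) = 72.2 mm

a ≈ 72.2 mm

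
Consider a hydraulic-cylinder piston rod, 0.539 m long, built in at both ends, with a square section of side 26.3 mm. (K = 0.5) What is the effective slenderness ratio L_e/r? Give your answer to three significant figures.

λ ≈ 35.5

For a square r = a/√12 = 26.3/√12 = 7.592 mm
L_e = K·L = 0.5 × 0.539 m = 0.2695 m = 269.50 mm
λ = L_e / r_min = 269.50 / 7.592 = 35.5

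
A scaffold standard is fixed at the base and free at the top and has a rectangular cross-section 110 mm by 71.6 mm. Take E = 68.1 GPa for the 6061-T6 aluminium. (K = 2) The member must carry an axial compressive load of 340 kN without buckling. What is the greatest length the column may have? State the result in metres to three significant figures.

Buckling occurs about the weak axis: I_min = h·b³/12 with b = 71.6 mm (the shorter side).
I_min = 110×71.6³/12 = 3.365×10^6 mm⁴
I = 3.365×10^-6 m⁴
At the buckling limit P_cr = P = 3.400×10^5 N
From P_cr = π²EI/(K·L)²:  L = (1/K)·√(π²EI/P_cr) = (1/2)·√(π²×6.81×10^10×3.365×10^-6/3.400×10^5)
L = 1.29 m

L_max ≈ 1.29 m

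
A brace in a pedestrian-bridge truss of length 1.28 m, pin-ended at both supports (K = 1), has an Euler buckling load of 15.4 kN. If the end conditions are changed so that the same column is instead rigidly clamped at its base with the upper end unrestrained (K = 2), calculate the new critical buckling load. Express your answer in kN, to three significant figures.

P_cr ∝ 1/K², so P_cr,new = P_cr,old × (K_old/K_new)² = 15.4 × (1/2)²
= 15.4 × 0.2500 = 3.85 kN

P_cr ≈ 3.85 kN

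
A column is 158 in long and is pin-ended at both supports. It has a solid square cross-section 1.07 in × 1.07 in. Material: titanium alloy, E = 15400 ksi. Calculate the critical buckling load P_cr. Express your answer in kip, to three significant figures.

I = a⁴/12 = 1.07⁴/12 = 0.1092 in⁴
Effective length L_e = K·L = 1 × 158 = 158.0 in
P_cr = π²EI / L_e² = π² × 15400×10³ × 0.1092 / 158.0² = 665.1 lb

P_cr ≈ 0.665 kip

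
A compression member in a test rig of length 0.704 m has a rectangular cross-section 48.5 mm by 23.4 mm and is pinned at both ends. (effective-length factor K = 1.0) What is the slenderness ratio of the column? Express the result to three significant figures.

Buckling occurs about the weak axis: I_min = h·b³/12 with b = 23.4 mm (the shorter side).
I_min = 48.5×23.4³/12 = 5.179×10^4 mm⁴
A = 1.135×10^3 mm²;  r_min = √(I/A) = √(5.179×10^4/1.135×10^3) = 6.755 mm
L_e = K·L = 1 × 0.704 m = 0.7040 m = 704.00 mm
λ = L_e / r_min = 704.00 / 6.755 = 104

λ ≈ 104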